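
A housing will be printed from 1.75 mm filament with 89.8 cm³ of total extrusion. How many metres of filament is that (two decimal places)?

Filament cross-section = π × (1.75/2)² = 2.4053 mm².
Length = 89.8 cm³ / 2.4053 mm² = 89800 / 2.4053 = 37334.22 mm = 37.33 m.

37.33 m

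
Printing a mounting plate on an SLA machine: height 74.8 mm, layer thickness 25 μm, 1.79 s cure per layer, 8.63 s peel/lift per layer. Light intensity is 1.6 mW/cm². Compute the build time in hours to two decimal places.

Number of layers: 74.8 / 0.025 → 2992 (rounded up).
Cycle time = 1.79 + 8.63 = 10.42 s.
Total = 2992 × 10.42 = 31176.64 s = 8.66 hours.

8.66 hours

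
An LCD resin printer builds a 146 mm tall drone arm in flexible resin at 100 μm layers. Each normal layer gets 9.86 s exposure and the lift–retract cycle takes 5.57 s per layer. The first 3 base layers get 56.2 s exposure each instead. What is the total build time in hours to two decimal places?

Layers = ⌈146/0.1⌉ = 1460.
Base layers = 3 × (56.2 + 5.57), so 185.31 s.
Regular layers: 1457 × (9.86 + 5.57) → 22481.51 s.
Sum: 185.31 + 22481.51 = 22666.82 s → 6.30 hours.

6.30 hours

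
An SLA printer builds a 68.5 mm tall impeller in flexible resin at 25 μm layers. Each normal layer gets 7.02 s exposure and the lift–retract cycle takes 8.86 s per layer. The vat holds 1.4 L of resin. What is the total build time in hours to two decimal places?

12.09 hours

Layers = ⌈68.5/0.025⌉ = 2740.
Cycle time: 7.02 + 8.86 → 15.88 s.
Build time: 2740 × 15.88 s = 43511.2 s, i.e. 12.09 hours.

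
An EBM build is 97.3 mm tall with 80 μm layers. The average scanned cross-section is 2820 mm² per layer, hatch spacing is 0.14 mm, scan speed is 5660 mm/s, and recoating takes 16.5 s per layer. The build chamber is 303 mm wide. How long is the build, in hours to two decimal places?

Number of layers: 97.3 / 0.08 → 1217 (rounded up).
Per-layer scan distance: 2820 / 0.14 → 20142.9 mm.
Beam time per layer: 20142.9 / 5660 → 3.5588 s.
Layer cycle = 3.5588 + 16.5, so 20.0588 s.
1217 layers × 20.0588 s/layer = 24411.5596 s, i.e. 6.78 hours.

6.78 hours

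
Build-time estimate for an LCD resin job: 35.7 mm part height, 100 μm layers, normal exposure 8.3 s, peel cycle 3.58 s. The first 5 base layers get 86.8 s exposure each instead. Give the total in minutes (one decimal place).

77.2 minutes

Number of layers: 35.7 / 0.1 → 357 (rounded up).
Bottom layers = 5 × (86.8 + 3.58) = 451.9 s.
Remaining layers = 352 × (8.3 + 3.58) = 4181.76 s.
Sum: 451.9 + 4181.76 = 4633.66 s → 77.2 minutes.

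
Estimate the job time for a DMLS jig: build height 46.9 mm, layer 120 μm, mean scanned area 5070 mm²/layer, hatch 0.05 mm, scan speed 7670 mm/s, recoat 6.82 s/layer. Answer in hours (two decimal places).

Layer count = ceil(46.9 / 0.12) = 391.
Per-layer scan distance: 5070 / 0.05 → 101400 mm.
Per-layer scan time: 101400 / 7670 → 13.2203 s.
Per-layer time: 13.2203 + 6.82 → 20.0403 s.
Total: 391 × 20.0403 s = 7835.7573 s → 2.18 hours.

2.18 hours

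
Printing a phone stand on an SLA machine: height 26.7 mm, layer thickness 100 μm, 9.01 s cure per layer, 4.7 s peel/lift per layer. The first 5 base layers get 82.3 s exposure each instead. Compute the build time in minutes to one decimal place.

Layer count = ceil(26.7 / 0.1) = 267.
Bottom layers = 5 × (82.3 + 4.7) = 435 s.
Regular layers: 262 × (9.01 + 4.7) → 3592.02 s.
Sum: 435 + 3592.02 = 4027.02 s → 67.1 minutes.

67.1 minutes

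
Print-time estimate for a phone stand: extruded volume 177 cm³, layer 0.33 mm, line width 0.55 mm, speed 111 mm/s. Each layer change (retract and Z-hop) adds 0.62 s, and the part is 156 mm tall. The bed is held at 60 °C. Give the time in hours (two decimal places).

2.52 hours

Bead cross-section: 0.33 × 0.55 → 0.1815 mm².
Path length: 177000 mm³ / 0.1815 mm² → 975206.6 mm.
Print-move time = 975206.6 / 111 = 8785.6 s.
Layers = ⌈156/0.33⌉ = 473.
Layer-change overhead: 473 × 0.62 → 293.26 s.
Altogether 8785.6 + 293.26 = 9078.86 s, i.e. 2.52 hours.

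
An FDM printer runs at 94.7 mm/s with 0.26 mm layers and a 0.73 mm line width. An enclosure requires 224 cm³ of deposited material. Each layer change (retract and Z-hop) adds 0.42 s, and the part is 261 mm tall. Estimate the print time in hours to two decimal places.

Bead cross-section = 0.26 × 0.73, so 0.1898 mm².
Toolpath length = 224 cm³ / 0.1898 mm² = 224000 / 0.1898 = 1180189.7 mm.
Print-move time = 1180189.7 / 94.7 = 12462.4 s.
Layer count = ceil(261 / 0.26) = 1004.
Non-print overhead = 1004 × 0.42, so 421.68 s.
Altogether 12462.4 + 421.68 = 12884.08 s, i.e. 3.58 hours.

3.58 hours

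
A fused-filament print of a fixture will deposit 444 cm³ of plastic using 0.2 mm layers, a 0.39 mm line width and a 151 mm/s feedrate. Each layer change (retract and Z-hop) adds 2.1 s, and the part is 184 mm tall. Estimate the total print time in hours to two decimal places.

11.01 hours

Line area = 0.2 × 0.39, so 0.078 mm².
Total extruded path = 444000/0.078 = 5692307.7 mm.
Extrusion time = 5692307.7 / 151 = 37697.4 s.
Layer count = ceil(184 / 0.2) = 920.
Non-print overhead = 920 × 2.1 = 1932 s.
Altogether 37697.4 + 1932 = 39629.4 s, i.e. 11.01 hours.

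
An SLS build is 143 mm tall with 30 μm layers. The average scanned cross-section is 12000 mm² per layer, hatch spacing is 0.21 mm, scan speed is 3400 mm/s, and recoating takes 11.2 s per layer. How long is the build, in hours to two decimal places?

37.09 hours

Number of layers: 143 / 0.03 → 4767 (rounded up).
Per-layer scan distance: 12000 / 0.21 → 57142.9 mm.
Laser time per layer: 57142.9 / 3400 → 16.8067 s.
Time per layer = 16.8067 + 11.2 = 28.0067 s.
4767 layers × 28.0067 s/layer = 133507.9389 s, i.e. 37.09 hours.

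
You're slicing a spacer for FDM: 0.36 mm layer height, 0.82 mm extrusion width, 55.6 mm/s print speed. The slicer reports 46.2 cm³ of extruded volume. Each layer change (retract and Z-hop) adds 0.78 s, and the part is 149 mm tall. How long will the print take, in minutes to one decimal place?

52.3 minutes

Bead cross-section = 0.36 × 0.82, so 0.2952 mm².
Toolpath length = 46.2 cm³ / 0.2952 mm² = 46200 / 0.2952 = 156504.1 mm.
Print-move time = 156504.1 / 55.6 = 2814.8 s.
Layers = ⌈149/0.36⌉ = 414.
Z-hop total: 414 × 0.78 → 322.92 s.
Total = 2814.8 + 322.92 = 3137.72 s = 52.3 minutes.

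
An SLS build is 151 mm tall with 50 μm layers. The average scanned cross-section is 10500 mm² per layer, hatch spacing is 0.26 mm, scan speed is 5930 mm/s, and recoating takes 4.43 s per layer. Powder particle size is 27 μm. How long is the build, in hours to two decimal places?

Layer count = ceil(151 / 0.05) = 3020.
Per-layer scan distance = 10500 / 0.26 = 40384.6 mm.
Per-layer scan time = 40384.6 / 5930, so 6.8102 s.
Time per layer = 6.8102 + 4.43 = 11.2402 s.
Total: 3020 × 11.2402 s = 33945.404 s → 9.43 hours.

9.43 hours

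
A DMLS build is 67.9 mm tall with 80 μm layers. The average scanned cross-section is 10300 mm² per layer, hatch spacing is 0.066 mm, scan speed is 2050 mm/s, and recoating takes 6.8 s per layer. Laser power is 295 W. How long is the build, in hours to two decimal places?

Layers = ⌈67.9/0.08⌉ = 849.
Per-layer scan distance = 10300 / 0.066 = 156060.6 mm.
Per-layer scan time = 156060.6 / 2050 = 76.1271 s.
Layer cycle = 76.1271 + 6.8, so 82.9271 s.
Build time = 849 × 82.9271 = 70405.1079 s = 19.56 hours.

19.56 hours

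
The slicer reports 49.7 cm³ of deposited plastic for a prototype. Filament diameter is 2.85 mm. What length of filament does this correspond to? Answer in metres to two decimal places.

7.79 m

Filament cross-section = π × (2.85/2)² = 6.3794 mm².
L = 49700 mm³ / 6.3794 mm² = 7790.7 mm, i.e. 7.79 m.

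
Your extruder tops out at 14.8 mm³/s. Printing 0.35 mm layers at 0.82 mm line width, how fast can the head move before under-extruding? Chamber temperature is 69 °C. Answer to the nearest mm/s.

52 mm/s

Extrusion cross-section = 0.35 × 0.82, so 0.287 mm².
Max speed = 14.8 / 0.287 = 51.57 ≈ 52 mm/s.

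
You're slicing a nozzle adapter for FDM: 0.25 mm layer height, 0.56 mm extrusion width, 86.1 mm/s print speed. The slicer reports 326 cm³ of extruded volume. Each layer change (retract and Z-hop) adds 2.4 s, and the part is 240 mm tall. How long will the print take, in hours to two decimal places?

Bead cross-section = 0.25 × 0.56, so 0.14 mm².
Path length: 326000 mm³ / 0.14 mm² → 2328571.4 mm.
Extrusion time = 2328571.4 / 86.1, so 27045 s.
Layer count = ceil(240 / 0.25) = 960.
Z-hop total = 960 × 2.4 = 2304 s.
Total = 27045 + 2304 = 29349 s = 8.15 hours.

8.15 hours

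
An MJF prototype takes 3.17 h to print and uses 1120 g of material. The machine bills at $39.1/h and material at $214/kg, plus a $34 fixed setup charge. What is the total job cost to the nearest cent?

$397.63

Machine cost: 39.1 × 3.17 → $123.947.
Feedstock cost = 214 × 1120/1000, so $239.68.
Total = 123.947 + 239.68 + 34 = 397.627 ≈ $397.63.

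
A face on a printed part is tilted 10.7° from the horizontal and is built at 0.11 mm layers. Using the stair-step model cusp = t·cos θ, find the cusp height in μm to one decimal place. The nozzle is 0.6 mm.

108.1 μm

cos(10.7°) = 0.9826, so cusp = 0.11 × 0.9826 = 0.108086 mm → 108.1 μm.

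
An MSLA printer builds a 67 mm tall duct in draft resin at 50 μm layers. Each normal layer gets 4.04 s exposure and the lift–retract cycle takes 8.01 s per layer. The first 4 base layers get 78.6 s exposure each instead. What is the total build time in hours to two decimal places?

Number of layers: 67 / 0.05 → 1340 (rounded up).
Bottom layers: 4 × (78.6 + 8.01) → 346.44 s.
Normal layers = 1336 × (4.04 + 8.01), so 16098.8 s.
Sum: 346.44 + 16098.8 = 16445.24 s → 4.57 hours.

4.57 hours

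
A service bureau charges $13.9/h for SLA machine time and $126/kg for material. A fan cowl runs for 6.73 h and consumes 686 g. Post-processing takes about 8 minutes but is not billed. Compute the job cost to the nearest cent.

Machine cost = 13.9 × 6.73 = $93.547.
Material cost = 126 × 686/1000, so $86.436.
Job cost: 93.547 + 86.436 = 179.983 ≈ $179.98.

$179.98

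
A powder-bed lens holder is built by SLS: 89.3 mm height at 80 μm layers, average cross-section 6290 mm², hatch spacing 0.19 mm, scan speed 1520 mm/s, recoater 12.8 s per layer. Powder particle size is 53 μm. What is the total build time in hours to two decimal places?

10.73 hours

Number of layers: 89.3 / 0.08 → 1117 (rounded up).
Hatch length per layer = 6290 / 0.19, so 33105.3 mm.
Per-layer scan time = 33105.3 / 1520 = 21.7798 s.
Per-layer time = 21.7798 + 12.8 = 34.5798 s.
1117 layers × 34.5798 s/layer = 38625.6366 s, i.e. 10.73 hours.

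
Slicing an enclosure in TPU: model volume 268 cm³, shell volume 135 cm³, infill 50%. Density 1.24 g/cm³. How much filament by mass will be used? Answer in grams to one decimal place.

249.9 g

Interior volume = 268 − 135, so 133 cm³.
Deposited infill = 0.50 × 133, so 66.5 cm³.
Deposited volume = 135 + 66.5 = 201.5 cm³.
Mass = 201.5 × 1.24 = 249.86 g.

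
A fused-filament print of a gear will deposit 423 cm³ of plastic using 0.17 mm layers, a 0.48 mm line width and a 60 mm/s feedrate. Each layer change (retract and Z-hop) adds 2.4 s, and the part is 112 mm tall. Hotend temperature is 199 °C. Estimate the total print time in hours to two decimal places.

Line area: 0.17 × 0.48 → 0.0816 mm².
Path length: 423000 mm³ / 0.0816 mm² → 5183823.5 mm.
Print-move time = 5183823.5 / 60, so 86397.1 s.
Number of layers: 112 / 0.17 → 659 (rounded up).
Z-hop total = 659 × 2.4, so 1581.6 s.
Altogether 86397.1 + 1581.6 = 87978.7 s, i.e. 24.44 hours.

24.44 hours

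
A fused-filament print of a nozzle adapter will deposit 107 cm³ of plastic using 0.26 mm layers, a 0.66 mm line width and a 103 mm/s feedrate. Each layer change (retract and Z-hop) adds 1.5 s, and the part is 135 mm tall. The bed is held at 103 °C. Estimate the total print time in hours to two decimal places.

Line area = 0.26 × 0.66, so 0.1716 mm².
Path length: 107000 mm³ / 0.1716 mm² → 623543.1 mm.
Extrusion time: 623543.1 / 103 → 6053.8 s.
Layer count = ceil(135 / 0.26) = 520.
Z-hop total = 520 × 1.5, so 780 s.
Total = 6053.8 + 780 = 6833.8 s = 1.90 hours.

1.90 hours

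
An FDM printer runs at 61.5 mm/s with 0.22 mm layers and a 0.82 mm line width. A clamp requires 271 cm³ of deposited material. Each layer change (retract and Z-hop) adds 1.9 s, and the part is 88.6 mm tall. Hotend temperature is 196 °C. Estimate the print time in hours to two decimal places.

7.00 hours

Bead cross-section: 0.22 × 0.82 → 0.1804 mm².
Toolpath length = 271 cm³ / 0.1804 mm² = 271000 / 0.1804 = 1502217.3 mm.
Print-move time = 1502217.3 / 61.5, so 24426.3 s.
Layers = ⌈88.6/0.22⌉ = 403.
Z-hop total = 403 × 1.9, so 765.7 s.
Altogether 24426.3 + 765.7 = 25192 s, i.e. 7.00 hours.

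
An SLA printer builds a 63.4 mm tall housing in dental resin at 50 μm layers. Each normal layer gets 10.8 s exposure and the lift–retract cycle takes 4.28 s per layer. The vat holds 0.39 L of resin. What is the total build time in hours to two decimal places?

Layers = ⌈63.4/0.05⌉ = 1268.
Each layer takes = 10.8 + 4.28, so 15.08 s.
Total = 1268 × 15.08 = 19121.44 s = 5.31 hours.

5.31 hours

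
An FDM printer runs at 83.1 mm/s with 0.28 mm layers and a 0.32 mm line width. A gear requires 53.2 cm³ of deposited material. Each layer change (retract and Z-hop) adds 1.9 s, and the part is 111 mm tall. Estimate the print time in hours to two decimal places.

Bead cross-section = 0.28 × 0.32, so 0.0896 mm².
Total extruded path = 53200/0.0896 = 593750 mm.
Time extruding = 593750 / 83.1, so 7145 s.
Number of layers: 111 / 0.28 → 397 (rounded up).
Non-print overhead = 397 × 1.9, so 754.3 s.
Total = 7145 + 754.3 = 7899.3 s = 2.19 hours.

2.19 hours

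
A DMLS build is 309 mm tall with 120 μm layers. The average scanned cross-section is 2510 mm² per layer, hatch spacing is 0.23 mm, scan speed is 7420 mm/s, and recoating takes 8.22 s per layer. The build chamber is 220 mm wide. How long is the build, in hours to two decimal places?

Number of layers: 309 / 0.12 → 2575 (rounded up).
Scan path per layer = 2510 / 0.23 = 10913 mm.
Per-layer scan time = 10913 / 7420, so 1.4708 s.
Per-layer time = 1.4708 + 8.22 = 9.6908 s.
2575 layers × 9.6908 s/layer = 24953.81 s, i.e. 6.93 hours.

6.93 hours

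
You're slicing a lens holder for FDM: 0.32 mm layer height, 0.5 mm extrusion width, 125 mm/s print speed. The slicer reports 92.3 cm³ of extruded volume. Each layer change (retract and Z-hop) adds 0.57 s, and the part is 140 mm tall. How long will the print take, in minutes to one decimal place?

81.1 minutes

Bead cross-section = 0.32 × 0.5, so 0.16 mm².
Path length: 92300 mm³ / 0.16 mm² → 576875 mm.
Print-move time = 576875 / 125 = 4615 s.
Layers = ⌈140/0.32⌉ = 438.
Z-hop total = 438 × 0.57, so 249.66 s.
Total = 4615 + 249.66 = 4864.66 s = 81.1 minutes.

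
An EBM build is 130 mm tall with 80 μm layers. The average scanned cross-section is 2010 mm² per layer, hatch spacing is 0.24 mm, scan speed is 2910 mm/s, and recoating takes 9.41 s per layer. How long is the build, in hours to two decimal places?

5.55 hours

Layers = ⌈130/0.08⌉ = 1625.
Scan path per layer = 2010 / 0.24, so 8375 mm.
Per-layer scan time = 8375 / 2910, so 2.878 s.
Layer cycle = 2.878 + 9.41 = 12.288 s.
Total: 1625 × 12.288 s = 19968 s → 5.55 hours.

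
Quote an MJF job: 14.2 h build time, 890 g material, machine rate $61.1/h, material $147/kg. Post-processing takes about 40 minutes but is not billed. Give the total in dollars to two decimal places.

Time charge: 61.1 × 14.2 → $867.62.
Material charge = 147 × 890/1000, so $130.83.
Job cost: 867.62 + 130.83 = $998.45.

$998.45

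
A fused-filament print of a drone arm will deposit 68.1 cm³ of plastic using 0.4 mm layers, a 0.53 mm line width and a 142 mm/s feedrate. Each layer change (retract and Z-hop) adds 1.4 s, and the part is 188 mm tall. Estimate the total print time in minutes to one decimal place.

Extrusion cross-section = 0.4 × 0.53 = 0.212 mm².
Path length: 68100 mm³ / 0.212 mm² → 321226.4 mm.
Print-move time = 321226.4 / 142 = 2262.2 s.
Layer count = ceil(188 / 0.4) = 470.
Z-hop total = 470 × 1.4 = 658 s.
Altogether 2262.2 + 658 = 2920.2 s, i.e. 48.7 minutes.

48.7 minutes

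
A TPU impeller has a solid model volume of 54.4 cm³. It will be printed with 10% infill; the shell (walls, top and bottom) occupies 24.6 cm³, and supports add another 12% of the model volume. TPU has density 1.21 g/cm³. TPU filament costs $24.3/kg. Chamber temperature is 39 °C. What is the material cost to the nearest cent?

$1.00

Infill region: 54.4 − 24.6 → 29.8 cm³.
Deposited infill: 0.10 × 29.8 → 2.98 cm³.
Support = 0.12 × 54.4 = 6.528 cm³.
Deposited volume = 24.6 + 2.98 + 6.528 = 34.108 cm³.
Mass = 34.108 × 1.21, so 41.27068 g.
Cost = 41.27068 g / 1000 × $24.3/kg = $1.00.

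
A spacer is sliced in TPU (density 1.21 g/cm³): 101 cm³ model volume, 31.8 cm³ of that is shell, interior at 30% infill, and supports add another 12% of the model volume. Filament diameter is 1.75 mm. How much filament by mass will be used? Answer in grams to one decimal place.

78.3 g

Interior volume: 101 − 31.8 → 69.2 cm³.
Infill volume = 0.30 × 69.2 = 20.76 cm³.
Support = 0.12 × 101 = 12.12 cm³.
Deposited volume = 31.8 + 20.76 + 12.12, so 64.68 cm³.
Mass: 64.68 × 1.21 → 78.2628 g.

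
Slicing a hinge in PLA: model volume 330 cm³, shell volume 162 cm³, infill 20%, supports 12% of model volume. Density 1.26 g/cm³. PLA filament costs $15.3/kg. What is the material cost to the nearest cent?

Interior volume = 330 − 162 = 168 cm³.
Infill deposited = 0.20 × 168, so 33.6 cm³.
Support = 0.12 × 330, so 39.6 cm³.
Total extruded: 162 + 33.6 + 39.6 → 235.2 cm³.
Mass: 235.2 × 1.26 → 296.352 g.
Cost = 296.352 g / 1000 × $15.3/kg = $4.53.

$4.53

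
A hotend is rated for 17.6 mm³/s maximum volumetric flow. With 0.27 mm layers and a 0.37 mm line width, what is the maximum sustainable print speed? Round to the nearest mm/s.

Bead cross-section = 0.27 × 0.37 = 0.0999 mm².
Max speed = 17.6 / 0.0999 = 176.18 ≈ 176 mm/s.

176 mm/s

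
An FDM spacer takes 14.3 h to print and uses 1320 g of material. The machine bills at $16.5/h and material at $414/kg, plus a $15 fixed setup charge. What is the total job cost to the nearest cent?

$797.43

Machine-time cost = 16.5 × 14.3 = $235.95.
Material charge = 414 × 1320/1000, so $546.48.
Total = 235.95 + 546.48 + 15 = $797.43.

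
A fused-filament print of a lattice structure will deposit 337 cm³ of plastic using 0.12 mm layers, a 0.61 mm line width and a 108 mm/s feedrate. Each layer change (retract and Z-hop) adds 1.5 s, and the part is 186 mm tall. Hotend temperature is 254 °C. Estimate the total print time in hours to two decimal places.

12.49 hours

Line area: 0.12 × 0.61 → 0.0732 mm².
Toolpath length = 337 cm³ / 0.0732 mm² = 337000 / 0.0732 = 4603825.1 mm.
Time extruding = 4603825.1 / 108 = 42628 s.
Layers = ⌈186/0.12⌉ = 1550.
Non-print overhead = 1550 × 1.5, so 2325 s.
Altogether 42628 + 2325 = 44953 s, i.e. 12.49 hours.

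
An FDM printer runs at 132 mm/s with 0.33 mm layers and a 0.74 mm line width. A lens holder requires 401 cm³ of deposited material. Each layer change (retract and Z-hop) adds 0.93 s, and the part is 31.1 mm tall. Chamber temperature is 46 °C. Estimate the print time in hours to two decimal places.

Extrusion cross-section = 0.33 × 0.74 = 0.2442 mm².
Toolpath length = 401 cm³ / 0.2442 mm² = 401000 / 0.2442 = 1642096.6 mm.
Extrusion time = 1642096.6 / 132, so 12440.1 s.
Layers = ⌈31.1/0.33⌉ = 95.
Layer-change overhead = 95 × 0.93 = 88.35 s.
Total = 12440.1 + 88.35 = 12528.45 s = 3.48 hours.

3.48 hours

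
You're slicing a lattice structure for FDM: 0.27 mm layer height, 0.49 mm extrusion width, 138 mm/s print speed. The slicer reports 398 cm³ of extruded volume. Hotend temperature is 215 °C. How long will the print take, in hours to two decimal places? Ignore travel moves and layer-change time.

6.06 hours

Line area = 0.27 × 0.49 = 0.1323 mm².
Total extruded path = 398000/0.1323 = 3008314.4 mm.
Print-move time: 3008314.4 / 138 → 21799.4 s.
In the requested units: 21799.4 s = 6.06 hours.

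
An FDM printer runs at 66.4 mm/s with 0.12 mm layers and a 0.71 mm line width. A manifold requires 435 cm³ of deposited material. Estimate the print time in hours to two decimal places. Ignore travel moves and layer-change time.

Bead cross-section: 0.12 × 0.71 → 0.0852 mm².
Toolpath length = 435 cm³ / 0.0852 mm² = 435000 / 0.0852 = 5105633.8 mm.
Time extruding = 5105633.8 / 66.4, so 76892.1 s.
Converting: 76892.1 s = 21.36 hours.

21.36 hours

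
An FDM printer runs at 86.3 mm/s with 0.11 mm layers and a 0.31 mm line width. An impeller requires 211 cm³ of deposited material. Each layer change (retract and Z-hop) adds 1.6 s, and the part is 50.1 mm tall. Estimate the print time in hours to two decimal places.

Bead cross-section = 0.11 × 0.31, so 0.0341 mm².
Toolpath length = 211 cm³ / 0.0341 mm² = 211000 / 0.0341 = 6187683.3 mm.
Extrusion time = 6187683.3 / 86.3 = 71699.7 s.
Layer count = ceil(50.1 / 0.11) = 456.
Z-hop total = 456 × 1.6 = 729.6 s.
Altogether 71699.7 + 729.6 = 72429.3 s, i.e. 20.12 hours.

20.12 hours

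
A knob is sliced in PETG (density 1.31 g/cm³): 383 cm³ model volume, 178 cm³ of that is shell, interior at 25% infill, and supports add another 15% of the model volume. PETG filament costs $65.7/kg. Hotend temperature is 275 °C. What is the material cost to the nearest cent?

Interior volume = 383 − 178 = 205 cm³.
Infill deposited: 0.25 × 205 → 51.25 cm³.
Support = 0.15 × 383, so 57.45 cm³.
Total printed volume = 178 + 51.25 + 57.45 = 286.7 cm³.
Mass: 286.7 × 1.31 → 375.577 g.
Cost = 375.577 g / 1000 × $65.7/kg = $24.68.

$24.68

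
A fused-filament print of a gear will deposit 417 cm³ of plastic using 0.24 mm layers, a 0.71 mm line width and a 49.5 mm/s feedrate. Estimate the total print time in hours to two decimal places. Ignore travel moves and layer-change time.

Bead cross-section: 0.24 × 0.71 → 0.1704 mm².
Path length: 417000 mm³ / 0.1704 mm² → 2447183.1 mm.
Time extruding: 2447183.1 / 49.5 → 49438 s.
Converting: 49438 s = 13.73 hours.

13.73 hours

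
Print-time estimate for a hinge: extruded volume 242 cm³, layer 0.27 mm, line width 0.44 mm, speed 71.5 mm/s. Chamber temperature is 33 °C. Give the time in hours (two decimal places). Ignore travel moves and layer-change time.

Bead cross-section = 0.27 × 0.44, so 0.1188 mm².
Total extruded path = 242000/0.1188 = 2037037 mm.
Extrusion time = 2037037 / 71.5 = 28490 s.
That's 28490 s → 7.91 hours.

7.91 hours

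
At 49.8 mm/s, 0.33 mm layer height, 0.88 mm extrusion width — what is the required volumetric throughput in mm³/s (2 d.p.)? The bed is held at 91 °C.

Extrusion cross-section = 0.33 × 0.88 = 0.2904 mm².
Volumetric flow = 49.8 × 0.2904 = 14.46 mm³/s.

14.46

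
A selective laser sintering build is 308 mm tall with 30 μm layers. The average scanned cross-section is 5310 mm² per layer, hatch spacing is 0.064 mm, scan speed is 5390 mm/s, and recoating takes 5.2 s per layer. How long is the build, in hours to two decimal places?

58.73 hours

Layers = ⌈308/0.03⌉ = 10267.
Per-layer scan distance: 5310 / 0.064 → 82968.8 mm.
Laser time per layer = 82968.8 / 5390 = 15.3931 s.
Time per layer: 15.3931 + 5.2 → 20.5931 s.
10267 layers × 20.5931 s/layer = 211429.3577 s, i.e. 58.73 hours.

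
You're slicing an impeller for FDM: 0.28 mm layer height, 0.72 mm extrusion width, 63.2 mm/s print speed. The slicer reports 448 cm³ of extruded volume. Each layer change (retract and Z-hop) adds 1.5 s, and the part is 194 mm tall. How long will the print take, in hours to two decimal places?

Bead cross-section: 0.28 × 0.72 → 0.2016 mm².
Total extruded path = 448000/0.2016 = 2222222.2 mm.
Extrusion time = 2222222.2 / 63.2, so 35161.7 s.
Layers = ⌈194/0.28⌉ = 693.
Z-hop total = 693 × 1.5 = 1039.5 s.
Total = 35161.7 + 1039.5 = 36201.2 s = 10.06 hours.

10.06 hours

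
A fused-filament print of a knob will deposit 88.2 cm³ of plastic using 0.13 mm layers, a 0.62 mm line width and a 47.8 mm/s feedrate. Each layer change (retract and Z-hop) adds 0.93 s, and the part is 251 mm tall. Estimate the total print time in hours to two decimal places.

Extrusion cross-section: 0.13 × 0.62 → 0.0806 mm².
Toolpath length = 88.2 cm³ / 0.0806 mm² = 88200 / 0.0806 = 1094292.8 mm.
Print-move time = 1094292.8 / 47.8 = 22893.2 s.
Layers = ⌈251/0.13⌉ = 1931.
Non-print overhead = 1931 × 0.93, so 1795.83 s.
Altogether 22893.2 + 1795.83 = 24689.03 s, i.e. 6.86 hours.

6.86 hours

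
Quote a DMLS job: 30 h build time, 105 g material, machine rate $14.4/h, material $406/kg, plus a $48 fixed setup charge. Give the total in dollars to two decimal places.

$522.63

Machine-time cost: 14.4 × 30 → $432.00.
Material charge = 406 × 105/1000, so $42.63.
Total = 432.00 + 42.63 + 48 = $522.63.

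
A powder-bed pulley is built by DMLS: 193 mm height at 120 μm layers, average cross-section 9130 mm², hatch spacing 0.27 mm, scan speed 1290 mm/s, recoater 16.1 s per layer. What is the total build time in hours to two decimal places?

18.91 hours

Number of layers: 193 / 0.12 → 1609 (rounded up).
Hatch length per layer = 9130 / 0.27 = 33814.8 mm.
Per-layer scan time: 33814.8 / 1290 → 26.213 s.
Per-layer time = 26.213 + 16.1 = 42.313 s.
Build time = 1609 × 42.313 = 68081.617 s = 18.91 hours.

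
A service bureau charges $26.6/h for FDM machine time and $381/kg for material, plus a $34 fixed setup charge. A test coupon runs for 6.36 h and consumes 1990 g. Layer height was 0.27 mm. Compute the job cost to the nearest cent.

Machine-time cost = 26.6 × 6.36 = $169.176.
Material cost = 381 × 1990/1000, so $758.19.
Adding setup: 169.176 + 758.19 + 34 → 961.366 ≈ $961.37.

$961.37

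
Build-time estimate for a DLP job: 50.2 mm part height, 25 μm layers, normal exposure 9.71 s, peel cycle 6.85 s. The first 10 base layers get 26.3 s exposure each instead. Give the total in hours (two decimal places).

9.28 hours

Layer count = ceil(50.2 / 0.025) = 2008.
Base layers: 10 × (26.3 + 6.85) → 331.5 s.
Regular layers = 1998 × (9.71 + 6.85), so 33086.88 s.
Sum: 331.5 + 33086.88 = 33418.38 s → 9.28 hours.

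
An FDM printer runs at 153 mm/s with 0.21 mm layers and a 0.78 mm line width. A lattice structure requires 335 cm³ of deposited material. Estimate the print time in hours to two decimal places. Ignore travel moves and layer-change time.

Line area = 0.21 × 0.78 = 0.1638 mm².
Total extruded path = 335000/0.1638 = 2045177 mm.
Print-move time = 2045177 / 153 = 13367.2 s.
Converting: 13367.2 s = 3.71 hours.

3.71 hours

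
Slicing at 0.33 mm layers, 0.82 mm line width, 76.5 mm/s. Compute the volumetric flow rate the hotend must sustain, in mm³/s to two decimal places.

Extrusion cross-section: 0.33 × 0.82 → 0.2706 mm².
Volumetric flow = 76.5 × 0.2706 = 20.70 mm³/s.

20.70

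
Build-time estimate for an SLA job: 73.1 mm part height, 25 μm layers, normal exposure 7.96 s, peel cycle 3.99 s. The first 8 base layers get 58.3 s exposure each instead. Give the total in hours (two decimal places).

9.82 hours

Number of layers: 73.1 / 0.025 → 2924 (rounded up).
Burn-in layers: 8 × (58.3 + 3.99) → 498.32 s.
Normal layers = 2916 × (7.96 + 3.99), so 34846.2 s.
Sum: 498.32 + 34846.2 = 35344.52 s → 9.82 hours.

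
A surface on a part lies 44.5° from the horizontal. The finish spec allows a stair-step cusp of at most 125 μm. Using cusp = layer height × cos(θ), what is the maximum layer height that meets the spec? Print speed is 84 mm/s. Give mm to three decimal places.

t = h_c / cos θ = 0.125 / 0.7133 = 0.175 mm.

0.175 mm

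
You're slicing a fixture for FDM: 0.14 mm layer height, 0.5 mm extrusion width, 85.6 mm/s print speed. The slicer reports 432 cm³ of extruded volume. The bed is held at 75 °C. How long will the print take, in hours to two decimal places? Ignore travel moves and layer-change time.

Line area: 0.14 × 0.5 → 0.07 mm².
Path length: 432000 mm³ / 0.07 mm² → 6171428.6 mm.
Time extruding: 6171428.6 / 85.6 → 72096.1 s.
In the requested units: 72096.1 s = 20.03 hours.

20.03 hours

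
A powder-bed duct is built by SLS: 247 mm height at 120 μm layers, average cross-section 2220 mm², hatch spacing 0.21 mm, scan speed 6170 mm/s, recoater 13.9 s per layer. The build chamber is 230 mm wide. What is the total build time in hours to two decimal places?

8.93 hours

Layer count = ceil(247 / 0.12) = 2059.
Scan path per layer = 2220 / 0.21, so 10571.4 mm.
Per-layer scan time = 10571.4 / 6170 = 1.7134 s.
Time per layer = 1.7134 + 13.9, so 15.6134 s.
2059 layers × 15.6134 s/layer = 32147.9906 s, i.e. 8.93 hours.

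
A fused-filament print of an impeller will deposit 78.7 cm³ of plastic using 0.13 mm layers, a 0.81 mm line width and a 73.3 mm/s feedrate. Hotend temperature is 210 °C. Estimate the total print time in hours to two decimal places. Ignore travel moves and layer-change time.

Line area: 0.13 × 0.81 → 0.1053 mm².
Total extruded path = 78700/0.1053 = 747388.4 mm.
Time extruding = 747388.4 / 73.3 = 10196.3 s.
In the requested units: 10196.3 s = 2.83 hours.

2.83 hours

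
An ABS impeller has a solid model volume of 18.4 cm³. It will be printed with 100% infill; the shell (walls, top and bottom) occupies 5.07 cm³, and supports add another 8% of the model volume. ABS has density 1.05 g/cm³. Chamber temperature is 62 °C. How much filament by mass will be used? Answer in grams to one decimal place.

20.9 g

Interior volume = 18.4 − 5.07, so 13.33 cm³.
Infill volume = 1.00 × 13.33 = 13.33 cm³.
Support = 0.08 × 18.4 = 1.472 cm³.
Total printed volume = 5.07 + 13.33 + 1.472 = 19.872 cm³.
Mass = 19.872 × 1.05, so 20.8656 g.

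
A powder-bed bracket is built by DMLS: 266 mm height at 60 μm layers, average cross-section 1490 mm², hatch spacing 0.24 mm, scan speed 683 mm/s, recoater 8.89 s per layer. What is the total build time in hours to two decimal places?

Layer count = ceil(266 / 0.06) = 4434.
Hatch length per layer = 1490 / 0.24 = 6208.3 mm.
Scan time per layer = 6208.3 / 683, so 9.0898 s.
Per-layer time = 9.0898 + 8.89 = 17.9798 s.
Total: 4434 × 17.9798 s = 79722.4332 s → 22.15 hours.

22.15 hours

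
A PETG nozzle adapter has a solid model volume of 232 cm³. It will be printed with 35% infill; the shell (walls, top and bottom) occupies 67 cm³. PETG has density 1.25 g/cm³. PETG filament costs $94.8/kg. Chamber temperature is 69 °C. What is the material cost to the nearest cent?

$14.78

Interior volume = 232 − 67 = 165 cm³.
Infill volume = 0.35 × 165 = 57.75 cm³.
Total printed volume = 67 + 57.75 = 124.75 cm³.
Mass = 124.75 × 1.25 = 155.9375 g.
At $94.8/kg: 155.9375/1000 × 94.8 = $14.78.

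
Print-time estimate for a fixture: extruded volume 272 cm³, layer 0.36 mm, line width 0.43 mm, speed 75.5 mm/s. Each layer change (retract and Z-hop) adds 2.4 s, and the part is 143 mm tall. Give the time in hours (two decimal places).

6.73 hours

Line area = 0.36 × 0.43 = 0.1548 mm².
Toolpath length = 272 cm³ / 0.1548 mm² = 272000 / 0.1548 = 1757105.9 mm.
Print-move time = 1757105.9 / 75.5, so 23272.9 s.
Number of layers: 143 / 0.36 → 398 (rounded up).
Z-hop total = 398 × 2.4 = 955.2 s.
Altogether 23272.9 + 955.2 = 24228.1 s, i.e. 6.73 hours.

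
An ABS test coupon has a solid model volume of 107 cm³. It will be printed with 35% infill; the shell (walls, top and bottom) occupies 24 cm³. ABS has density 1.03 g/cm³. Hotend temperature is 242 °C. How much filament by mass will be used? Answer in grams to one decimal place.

54.6 g

Interior volume = 107 − 24, so 83 cm³.
Infill volume = 0.35 × 83, so 29.05 cm³.
Total printed volume = 24 + 29.05 = 53.05 cm³.
Mass: 53.05 × 1.03 → 54.6415 g.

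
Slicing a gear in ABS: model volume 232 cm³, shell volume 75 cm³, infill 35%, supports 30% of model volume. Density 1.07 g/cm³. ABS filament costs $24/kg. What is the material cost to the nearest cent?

$5.12

Infill region = 232 − 75, so 157 cm³.
Deposited infill = 0.35 × 157 = 54.95 cm³.
Support = 0.30 × 232, so 69.6 cm³.
Total printed volume: 75 + 54.95 + 69.6 → 199.55 cm³.
Mass = 199.55 × 1.07 = 213.5185 g.
Cost = 213.5185 g / 1000 × $24/kg = $5.12.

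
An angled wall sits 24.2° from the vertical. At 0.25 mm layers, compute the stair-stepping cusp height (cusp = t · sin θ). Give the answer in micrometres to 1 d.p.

102.5 μm

sin(24.2°) = 0.4099, so cusp = 0.25 × 0.4099 = 0.102475 mm → 102.5 μm.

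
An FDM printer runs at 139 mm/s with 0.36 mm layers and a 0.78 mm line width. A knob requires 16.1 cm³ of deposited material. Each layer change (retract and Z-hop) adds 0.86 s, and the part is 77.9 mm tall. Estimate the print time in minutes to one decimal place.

Extrusion cross-section = 0.36 × 0.78 = 0.2808 mm².
Toolpath length = 16.1 cm³ / 0.2808 mm² = 16100 / 0.2808 = 57336.2 mm.
Print-move time = 57336.2 / 139, so 412.5 s.
Number of layers: 77.9 / 0.36 → 217 (rounded up).
Z-hop total = 217 × 0.86 = 186.62 s.
Altogether 412.5 + 186.62 = 599.12 s, i.e. 10.0 minutes.

10.0 minutes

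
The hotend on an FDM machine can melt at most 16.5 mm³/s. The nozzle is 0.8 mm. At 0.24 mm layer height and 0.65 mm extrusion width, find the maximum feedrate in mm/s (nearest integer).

Bead cross-section = 0.24 × 0.65 = 0.156 mm².
v_max = Q/A = 16.5/0.156 = 105.77 mm/s → 106 mm/s.

106 mm/s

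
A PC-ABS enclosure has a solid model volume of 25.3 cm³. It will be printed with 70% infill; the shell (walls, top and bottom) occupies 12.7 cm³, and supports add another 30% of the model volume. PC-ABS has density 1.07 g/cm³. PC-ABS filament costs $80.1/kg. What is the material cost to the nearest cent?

$2.49

Interior volume = 25.3 − 12.7, so 12.6 cm³.
Infill deposited: 0.70 × 12.6 → 8.82 cm³.
Support: 0.30 × 25.3 → 7.59 cm³.
Deposited volume = 12.7 + 8.82 + 7.59 = 29.11 cm³.
Mass: 29.11 × 1.07 → 31.1477 g.
At $80.1/kg: 31.1477/1000 × 80.1 = $2.49.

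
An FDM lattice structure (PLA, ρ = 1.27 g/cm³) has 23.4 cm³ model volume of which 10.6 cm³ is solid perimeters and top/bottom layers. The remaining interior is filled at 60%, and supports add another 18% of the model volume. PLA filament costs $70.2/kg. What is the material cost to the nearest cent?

$2.01

Interior volume: 23.4 − 10.6 → 12.8 cm³.
Infill deposited = 0.60 × 12.8, so 7.68 cm³.
Support = 0.18 × 23.4 = 4.212 cm³.
Total extruded: 10.6 + 7.68 + 4.212 → 22.492 cm³.
Mass: 22.492 × 1.27 → 28.56484 g.
Cost = 28.56484 g / 1000 × $70.2/kg = $2.01.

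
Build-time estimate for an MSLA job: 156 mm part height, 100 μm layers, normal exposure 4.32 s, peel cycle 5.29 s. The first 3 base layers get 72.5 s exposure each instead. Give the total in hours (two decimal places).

Layer count = ceil(156 / 0.1) = 1560.
Burn-in layers = 3 × (72.5 + 5.29) = 233.37 s.
Regular layers = 1557 × (4.32 + 5.29), so 14962.77 s.
Total = 233.37 + 14962.77 = 15196.14 s = 4.22 hours.

4.22 hours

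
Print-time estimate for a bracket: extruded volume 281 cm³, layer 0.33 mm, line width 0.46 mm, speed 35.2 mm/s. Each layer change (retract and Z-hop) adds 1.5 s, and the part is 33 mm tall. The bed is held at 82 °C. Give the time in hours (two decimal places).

Bead cross-section = 0.33 × 0.46, so 0.1518 mm².
Path length: 281000 mm³ / 0.1518 mm² → 1851119.9 mm.
Extrusion time = 1851119.9 / 35.2 = 52588.6 s.
Number of layers: 33 / 0.33 → 100 (rounded up).
Non-print overhead = 100 × 1.5 = 150 s.
Total = 52588.6 + 150 = 52738.6 s = 14.65 hours.

14.65 hours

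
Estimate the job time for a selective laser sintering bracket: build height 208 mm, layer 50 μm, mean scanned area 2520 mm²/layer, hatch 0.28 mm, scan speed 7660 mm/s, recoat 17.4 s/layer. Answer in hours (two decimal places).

21.46 hours

Number of layers: 208 / 0.05 → 4160 (rounded up).
Per-layer scan distance: 2520 / 0.28 → 9000 mm.
Per-layer scan time = 9000 / 7660 = 1.1749 s.
Time per layer: 1.1749 + 17.4 → 18.5749 s.
Build time = 4160 × 18.5749 = 77271.584 s = 21.46 hours.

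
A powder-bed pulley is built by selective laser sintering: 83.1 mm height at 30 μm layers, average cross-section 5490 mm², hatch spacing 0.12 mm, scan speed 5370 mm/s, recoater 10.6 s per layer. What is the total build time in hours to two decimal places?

14.71 hours

Number of layers: 83.1 / 0.03 → 2770 (rounded up).
Hatch length per layer = 5490 / 0.12 = 45750 mm.
Per-layer scan time: 45750 / 5370 → 8.5196 s.
Layer cycle = 8.5196 + 10.6, so 19.1196 s.
2770 layers × 19.1196 s/layer = 52961.292 s, i.e. 14.71 hours.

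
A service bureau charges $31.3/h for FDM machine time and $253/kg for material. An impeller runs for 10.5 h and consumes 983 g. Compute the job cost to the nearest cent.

Time charge = 31.3 × 10.5, so $328.65.
Material charge: 253 × 983/1000 → $248.699.
Total = 328.65 + 248.699 = 577.349 ≈ $577.35.

$577.35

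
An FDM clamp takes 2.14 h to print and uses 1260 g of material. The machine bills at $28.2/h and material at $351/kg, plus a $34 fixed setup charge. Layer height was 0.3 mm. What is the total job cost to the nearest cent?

$536.61

Time charge: 28.2 × 2.14 → $60.348.
Material cost: 351 × 1260/1000 → $442.26.
Adding setup: 60.348 + 442.26 + 34 → 536.608 ≈ $536.61.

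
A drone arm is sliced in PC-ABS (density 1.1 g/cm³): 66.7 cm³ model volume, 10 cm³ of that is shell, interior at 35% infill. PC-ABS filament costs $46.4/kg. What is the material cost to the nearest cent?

Volume inside the shell = 66.7 − 10 = 56.7 cm³.
Deposited infill: 0.35 × 56.7 → 19.845 cm³.
Total printed volume: 10 + 19.845 → 29.845 cm³.
Mass = 29.845 × 1.1 = 32.8295 g.
Cost = 32.8295 g / 1000 × $46.4/kg = $1.52.

$1.52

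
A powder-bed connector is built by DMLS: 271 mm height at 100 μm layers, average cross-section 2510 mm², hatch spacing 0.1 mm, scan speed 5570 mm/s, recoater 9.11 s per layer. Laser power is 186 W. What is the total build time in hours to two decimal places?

10.25 hours

Layer count = ceil(271 / 0.1) = 2710.
Per-layer scan distance = 2510 / 0.1, so 25100 mm.
Scan time per layer = 25100 / 5570, so 4.5063 s.
Time per layer = 4.5063 + 9.11, so 13.6163 s.
Total: 2710 × 13.6163 s = 36900.173 s → 10.25 hours.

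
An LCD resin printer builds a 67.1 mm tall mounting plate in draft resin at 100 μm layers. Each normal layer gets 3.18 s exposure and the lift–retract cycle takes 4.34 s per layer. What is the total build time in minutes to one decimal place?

Number of layers: 67.1 / 0.1 → 671 (rounded up).
Cycle time = 3.18 + 4.34, so 7.52 s.
Build time: 671 × 7.52 s = 5045.92 s, i.e. 84.1 minutes.

84.1 minutes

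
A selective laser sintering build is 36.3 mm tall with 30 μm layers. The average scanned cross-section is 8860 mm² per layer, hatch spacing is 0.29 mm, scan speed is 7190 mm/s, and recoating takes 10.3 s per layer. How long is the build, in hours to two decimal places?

4.89 hours

Layers = ⌈36.3/0.03⌉ = 1210.
Hatch length per layer = 8860 / 0.29, so 30551.7 mm.
Scan time per layer = 30551.7 / 7190, so 4.2492 s.
Layer cycle = 4.2492 + 10.3 = 14.5492 s.
Total: 1210 × 14.5492 s = 17604.532 s → 4.89 hours.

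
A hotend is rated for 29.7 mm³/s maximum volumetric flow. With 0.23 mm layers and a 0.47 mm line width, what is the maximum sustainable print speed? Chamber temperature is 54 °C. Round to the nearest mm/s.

275 mm/s

A = 0.23 × 0.47, so 0.1081 mm².
Max speed = 29.7 / 0.1081 = 274.75 ≈ 275 mm/s.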